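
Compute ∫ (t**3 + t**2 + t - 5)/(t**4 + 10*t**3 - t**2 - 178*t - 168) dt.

79*log(t - 4)/550 + log(t + 1)/25 - 191*log(t + 6)/50 + 51*log(t + 7)/11 + C

Factor the denominator: (t - 4)*(t + 1)*(t + 6)*(t + 7).
Partial-fraction decomposition: 51/(11*(t + 7)) - 191/(50*(t + 6)) + 1/(25*(t + 1)) + 79/(550*(t - 4)).
Integrate each term: A/(t−a) contributes A·log|t−a|.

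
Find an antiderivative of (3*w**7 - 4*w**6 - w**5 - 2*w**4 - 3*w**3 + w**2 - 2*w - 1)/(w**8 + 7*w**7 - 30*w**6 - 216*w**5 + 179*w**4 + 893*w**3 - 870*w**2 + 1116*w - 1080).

55713*log(w - 5)/100672 - 13*log(w - 2)/1600 - 9*log(w - 1)/1568 + 9301*log(w + 3)/14400 + 8478319613*log(w + 6)/4675277376 + 1983*log(w**2 + 1)/3559400 - 2019*atan(w)/1779700 + 1020553/(68376*w + 410256) + C

Factor the denominator: (w - 5)*(w - 2)*(w - 1)*(w + 3)*(w + 6)**2*(w**2 + 1).
Partial-fraction decomposition: 3*(661*w - 673)/(1779700*(w**2 + 1)) + 8478319613/(4675277376*(w + 6)) - 1020553/(68376*(w + 6)**2) + 9301/(14400*(w + 3)) - 9/(1568*(w - 1)) - 13/(1600*(w - 2)) + 55713/(100672*(w - 5)).
Integrate each term; A/(w−a) gives A·log|w−a|; the (Bw+D)/(w²+p²) term gives a log and an atan.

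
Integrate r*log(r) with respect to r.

r**2*log(r)/2 - r**2/4 + C

Use integration by parts with u = log(r), dv = r dr.
Then du = 1/r dr and v = r**2/2.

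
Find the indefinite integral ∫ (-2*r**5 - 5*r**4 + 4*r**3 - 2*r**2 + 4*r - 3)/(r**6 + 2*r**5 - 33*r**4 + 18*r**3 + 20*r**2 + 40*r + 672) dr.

-281*log(r - 4)/120 + 396*log(r - 3)/325 - 67*log(r + 2)/1200 - 914*log(r + 7)/1325 - 7229*log(r**2 + 4)/110240 - 6313*atan(r/2)/55120 + C

Factor the denominator: (r - 4)*(r - 3)*(r + 2)*(r + 7)*(r**2 + 4).
Partial-fraction decomposition: -(7229*r + 12626)/(55120*(r**2 + 4)) - 914/(1325*(r + 7)) - 67/(1200*(r + 2)) + 396/(325*(r - 3)) - 281/(120*(r - 4)).
Integrate each term; A/(r−a) gives A·log|r−a|; the (Br+D)/(r²+p²) term gives a log and an atan.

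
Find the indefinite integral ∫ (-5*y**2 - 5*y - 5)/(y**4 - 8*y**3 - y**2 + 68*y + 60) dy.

-215*log(y - 6)/56 + 155*log(y - 5)/42 - 5*log(y + 1)/42 + 15*log(y + 2)/56 + C

Factor the denominator: (y - 6)*(y - 5)*(y + 1)*(y + 2).
Partial-fraction decomposition: 15/(56*(y + 2)) - 5/(42*(y + 1)) + 155/(42*(y - 5)) - 215/(56*(y - 6)).
Integrate each term: A/(y−a) contributes A·log|y−a|.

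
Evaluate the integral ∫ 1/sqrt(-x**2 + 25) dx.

Substitute x = 5·sin(θ), so dx = 5·cos(θ) dθ and the radical becomes sqrt(-x**2 + 25) = 5·cos(θ) by the Pythagorean identity.
Integrate the resulting trig expression in θ, then back-substitute θ = asin(x/5), sin(θ) = x/5, cos(θ) = sqrt(-x**2 + 25)/5 (absorbing any constant into C).

asin(x/5) + C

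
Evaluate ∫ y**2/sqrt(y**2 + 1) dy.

Substitute y = tan(θ), so dy = sec(θ)^2 dθ and the radical becomes sqrt(y**2 + 1) = sec(θ) by the Pythagorean identity.
Integrate the resulting trig expression in θ, then back-substitute tan(θ) = y, sec(θ) = sqrt(y**2 + 1) (absorbing any constant into C).

y*sqrt(y**2 + 1)/2 - log(y + sqrt(y**2 + 1))/2 + C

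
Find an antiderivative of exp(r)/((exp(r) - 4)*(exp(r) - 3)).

log(exp(r) - 4) - log(exp(r) - 3) + C

Let u = e^r, du = e^r dr.
The integral becomes ∫ du/((u-4)(u-3)); decompose into partial fractions.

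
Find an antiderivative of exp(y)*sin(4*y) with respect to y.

exp(y)*sin(4*y)/17 - 4*exp(y)*cos(4*y)/17 + C

Let I denote the integral. Integrate by parts with u = sin(4*y), dv = exp(y) dy, so v = exp(y): I = exp(y)*sin(4*y) − 4·∫ exp(y)*cos(4*y) dy.
Apply parts again with u = cos(4*y), dv = exp(y) dy: ∫ exp(y)*cos(4*y) dy = exp(y)*cos(4*y) + 4·I. Substituting back brings back I: I = exp(y)*sin(4*y) - 4*exp(y)*cos(4*y) − 16·I.
Solving for I: (1 + 16)·I equals the remaining terms, so I = (1/17)·(exp(y)*sin(4*y) - 4*exp(y)*cos(4*y)).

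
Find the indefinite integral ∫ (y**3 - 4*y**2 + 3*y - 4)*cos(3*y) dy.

Use integration by parts with u = y**3 - 4*y**2 + 3*y - 4, dv = cos(3*y) dy, so v = sin(3*y)/3.
Apply parts 3 times (tabular method): alternate signs, differentiate u down to 0, integrate dv up.

y**3*sin(3*y)/3 - 4*y**2*sin(3*y)/3 + y**2*cos(3*y)/3 + 7*y*sin(3*y)/9 - 8*y*cos(3*y)/9 - 28*sin(3*y)/27 + 7*cos(3*y)/27 + C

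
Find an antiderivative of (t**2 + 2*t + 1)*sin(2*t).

Use integration by parts with u = t**2 + 2*t + 1, dv = sin(2*t) dt, so v = -cos(2*t)/2.
Apply parts 2 times (tabular method): alternate signs, differentiate u down to 0, integrate dv up.

-t**2*cos(2*t)/2 + t*sin(2*t)/2 - t*cos(2*t) + sin(2*t)/2 - cos(2*t)/4 + C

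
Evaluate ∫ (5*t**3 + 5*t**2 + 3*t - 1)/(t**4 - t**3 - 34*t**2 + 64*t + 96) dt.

1597*log(t - 4)/500 - 4*log(t + 1)/125 + 919*log(t + 6)/500 - 411/(50*t - 200) + C

Factor the denominator: (t - 4)**2*(t + 1)*(t + 6).
Partial-fraction decomposition: 919/(500*(t + 6)) - 4/(125*(t + 1)) + 1597/(500*(t - 4)) + 411/(50*(t - 4)**2).
Integrate each term; A/(t−a) gives A·log|t−a|; A/(t−a)² gives −A/(t−a).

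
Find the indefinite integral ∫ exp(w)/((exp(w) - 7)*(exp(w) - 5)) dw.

Let u = e^w, du = e^w dw.
The integral becomes ∫ du/((u-7)(u-5)); decompose into partial fractions.

log(exp(w) - 7)/2 - log(exp(w) - 5)/2 + C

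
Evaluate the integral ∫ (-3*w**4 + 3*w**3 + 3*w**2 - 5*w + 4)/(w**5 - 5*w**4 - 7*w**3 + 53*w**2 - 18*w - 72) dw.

Factor the denominator: (w - 4)*(w - 3)*(w - 2)*(w + 1)*(w + 3).
Partial-fraction decomposition: -139/(210*(w + 3)) - 1/(20*(w + 1)) - 3/(5*(w - 2)) + 73/(12*(w - 3)) - 272/(35*(w - 4)).
Integrate each term: A/(w−a) contributes A·log|w−a|.

-272*log(w - 4)/35 + 73*log(w - 3)/12 - 3*log(w - 2)/5 - log(w + 1)/20 - 139*log(w + 3)/210 + C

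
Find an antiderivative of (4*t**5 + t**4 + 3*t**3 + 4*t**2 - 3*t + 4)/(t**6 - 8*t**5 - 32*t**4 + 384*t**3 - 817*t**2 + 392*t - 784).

Factor the denominator: (t - 7)*(t - 4)**2*(t + 7)*(t**2 + 1).
Partial-fraction decomposition: (22*t - 31)/(14450*(t**2 + 1)) + 13127/(16940*(t + 7)) - 2524189/(314721*(t - 4)) - 4600/(561*(t - 4)**2) + 70837/(6300*(t - 7)).
Integrate each term; A/(t−a) gives A·log|t−a|; the (Bt+D)/(t²+p²) term gives a log and an atan.

70837*log(t - 7)/6300 - 2524189*log(t - 4)/314721 + 13127*log(t + 7)/16940 + 11*log(t**2 + 1)/14450 - 31*atan(t)/14450 + 4600/(561*t - 2244) + C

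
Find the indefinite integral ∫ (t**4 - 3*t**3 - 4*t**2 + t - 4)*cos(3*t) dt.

t**4*sin(3*t)/3 - t**3*sin(3*t) + 4*t**3*cos(3*t)/9 - 16*t**2*sin(3*t)/9 - t**2*cos(3*t) + t*sin(3*t) - 32*t*cos(3*t)/27 - 76*sin(3*t)/81 + cos(3*t)/3 + C

Use integration by parts with u = t**4 - 3*t**3 - 4*t**2 + t - 4, dv = cos(3*t) dt, so v = sin(3*t)/3.
Apply parts 4 times (tabular method): alternate signs, differentiate u down to 0, integrate dv up.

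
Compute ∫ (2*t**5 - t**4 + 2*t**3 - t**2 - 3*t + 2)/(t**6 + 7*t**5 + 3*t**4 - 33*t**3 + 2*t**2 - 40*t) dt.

Factor the denominator: t*(t - 2)*(t + 4)*(t + 5)*(t**2 + 1).
Partial-fraction decomposition: (97*t + 139)/(2210*(t**2 + 1)) + 1019/(130*(t + 5)) - 1217/(204*(t + 4)) + 2/(15*(t - 2)) - 1/(20*t).
Integrate each term; A/(t−a) gives A·log|t−a|; the (Bt+D)/(t²+p²) term gives a log and an atan.

-log(t)/20 + 2*log(t - 2)/15 - 1217*log(t + 4)/204 + 1019*log(t + 5)/130 + 97*log(t**2 + 1)/4420 + 139*atan(t)/2210 + C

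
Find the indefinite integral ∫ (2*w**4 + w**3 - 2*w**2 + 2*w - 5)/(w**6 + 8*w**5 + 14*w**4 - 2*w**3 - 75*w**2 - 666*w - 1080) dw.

43*log(w - 3)/1260 - 7*log(w + 2)/390 + 403*log(w + 4)/350 - 265*log(w + 5)/204 + 13069*log(w**2 + 9)/198900 - 917*atan(w/3)/99450 + C

Factor the denominator: (w - 3)*(w + 2)*(w + 4)*(w + 5)*(w**2 + 9).
Partial-fraction decomposition: 7*(1867*w - 393)/(99450*(w**2 + 9)) - 265/(204*(w + 5)) + 403/(350*(w + 4)) - 7/(390*(w + 2)) + 43/(1260*(w - 3)).
Integrate each term; A/(w−a) gives A·log|w−a|; the (Bw+D)/(w²+p²) term gives a log and an atan.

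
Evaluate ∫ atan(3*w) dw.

Use integration by parts with u = arctan(3*w), dv = dw.
Then du = 3/(9*w**2 + 1) dw.

w*atan(3*w) - log(9*w**2 + 1)/6 + C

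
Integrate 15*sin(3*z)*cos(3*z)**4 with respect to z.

-cos(3*z)**5 + C

Let u = cos(3*z), so du = (-3*sin(3*z)) dz.
Rewriting, the integral becomes -5·∫ u^4 du = -5·u^5/5.
Substituting back, u = cos(3*z).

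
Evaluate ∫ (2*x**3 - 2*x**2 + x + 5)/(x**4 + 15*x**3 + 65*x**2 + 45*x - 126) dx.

3*log(x - 1)/112 + 35*log(x + 3)/24 - 505*log(x + 6)/21 + 393*log(x + 7)/16 + C

Factor the denominator: (x - 1)*(x + 3)*(x + 6)*(x + 7).
Partial-fraction decomposition: 393/(16*(x + 7)) - 505/(21*(x + 6)) + 35/(24*(x + 3)) + 3/(112*(x - 1)).
Integrate each term: A/(x−a) contributes A·log|x−a|.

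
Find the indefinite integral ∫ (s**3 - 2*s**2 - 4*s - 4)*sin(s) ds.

-s**3*cos(s) + 3*s**2*sin(s) + 2*s**2*cos(s) - 4*s*sin(s) + 10*s*cos(s) - 10*sin(s) + C

Use integration by parts with u = s**3 - 2*s**2 - 4*s - 4, dv = sin(s) ds, so v = -cos(s).
Apply parts 3 times (tabular method): alternate signs, differentiate u down to 0, integrate dv up.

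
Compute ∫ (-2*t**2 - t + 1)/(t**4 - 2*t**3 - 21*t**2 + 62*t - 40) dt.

Factor the denominator: (t - 4)*(t - 2)*(t - 1)*(t + 5).
Partial-fraction decomposition: 22/(189*(t + 5)) - 1/(9*(t - 1)) + 9/(14*(t - 2)) - 35/(54*(t - 4)).
Integrate each term: A/(t−a) contributes A·log|t−a|.

-35*log(t - 4)/54 + 9*log(t - 2)/14 - log(t - 1)/9 + 22*log(t + 5)/189 + C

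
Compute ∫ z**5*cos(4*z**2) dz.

Let u = z², du = 2z dz; rewrite as (1/2)∫ u^2·cos(4u) du.
Now integrate by parts 2 times.

z**4*sin(4*z**2)/8 + z**2*cos(4*z**2)/16 - sin(4*z**2)/64 + C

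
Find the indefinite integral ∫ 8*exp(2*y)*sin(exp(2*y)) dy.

-4*cos(exp(2*y)) + C

Let u = exp(2*y), so du = (2*exp(2*y)) dy.
Rewriting, the integral becomes 4·∫ sin(u) du = 4·-cos(u).
Substituting back, u = exp(2*y).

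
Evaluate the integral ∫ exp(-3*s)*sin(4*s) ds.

-3*exp(-3*s)*sin(4*s)/25 - 4*exp(-3*s)*cos(4*s)/25 + C

Let I denote the integral. Integrate by parts with u = sin(4*s), dv = exp(-3*s) ds, so v = -exp(-3*s)/3: I = -exp(-3*s)*sin(4*s)/3 + (4/3)·∫ exp(-3*s)*cos(4*s) ds.
Apply parts again with u = cos(4*s), dv = exp(-3*s) ds: ∫ exp(-3*s)*cos(4*s) ds = -exp(-3*s)*cos(4*s)/3 − (4/3)·I. Substituting back brings back I: I = -exp(-3*s)*sin(4*s)/3 - 4*exp(-3*s)*cos(4*s)/9 − (16/9)·I.
Solving for I: (1 + 16/9)·I equals the remaining terms, so I = (9/25)·(-exp(-3*s)*sin(4*s)/3 - 4*exp(-3*s)*cos(4*s)/9).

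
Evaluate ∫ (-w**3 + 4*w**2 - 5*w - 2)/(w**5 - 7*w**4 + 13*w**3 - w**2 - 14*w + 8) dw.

-11*log(w - 4)/45 + 2*log(w - 2)/3 - 5*log(w - 1)/9 + 2*log(w + 1)/15 + 2/(3*w - 3) + C

Factor the denominator: (w - 4)*(w - 2)*(w - 1)**2*(w + 1).
Partial-fraction decomposition: 2/(15*(w + 1)) - 5/(9*(w - 1)) - 2/(3*(w - 1)**2) + 2/(3*(w - 2)) - 11/(45*(w - 4)).
Integrate each term; A/(w−a) gives A·log|w−a|; A/(w−a)² gives −A/(w−a).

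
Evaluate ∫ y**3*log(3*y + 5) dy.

y**4*log(3*y + 5)/4 - y**4/16 + 5*y**3/36 - 25*y**2/72 + 125*y/108 - 625*log(3*y + 5)/324 + C

Use integration by parts with u = log(3*y + 5), dv = y**3 dy.
Then du = 3/(3*y + 5) dy and v = y**4/4.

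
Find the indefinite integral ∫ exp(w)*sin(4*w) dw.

exp(w)*sin(4*w)/17 - 4*exp(w)*cos(4*w)/17 + C

Let I denote the integral. Integrate by parts with u = sin(4*w), dv = exp(w) dw, so v = exp(w): I = exp(w)*sin(4*w) − 4·∫ exp(w)*cos(4*w) dw.
Apply parts again with u = cos(4*w), dv = exp(w) dw: ∫ exp(w)*cos(4*w) dw = exp(w)*cos(4*w) + 4·I. Substituting back brings back I: I = exp(w)*sin(4*w) - 4*exp(w)*cos(4*w) − 16·I.
Solving for I: (1 + 16)·I equals the remaining terms, so I = (1/17)·(exp(w)*sin(4*w) - 4*exp(w)*cos(4*w)).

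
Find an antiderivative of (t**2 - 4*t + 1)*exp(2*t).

Use integration by parts with u = t**2 - 4*t + 1, dv = exp(2*t) dt, so v = exp(2*t)/2.
Apply parts 2 times (tabular method): alternate signs, differentiate u down to 0, integrate dv up.

(2*t**2 - 10*t + 7)*exp(2*t)/4 + C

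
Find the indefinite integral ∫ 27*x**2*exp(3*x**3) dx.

3*exp(3*x**3) + C

Let u = 3*x**3, so du = (9*x**2) dx.
Rewriting, the integral becomes 3·∫ e^u du = 3·e^u.
Substituting back, u = 3*x**3.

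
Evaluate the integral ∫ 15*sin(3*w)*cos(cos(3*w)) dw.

Let u = cos(3*w), so du = (-3*sin(3*w)) dw.
Rewriting, the integral becomes -5·∫ cos(u) du = -5·sin(u).
Substituting back, u = cos(3*w).

-5*sin(cos(3*w)) + C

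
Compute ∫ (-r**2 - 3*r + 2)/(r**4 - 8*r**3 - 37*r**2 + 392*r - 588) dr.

Factor the denominator: (r - 7)*(r - 6)*(r - 2)*(r + 7).
Partial-fraction decomposition: 1/(63*(r + 7)) - 2/(45*(r - 2)) + 1/(r - 6) - 34/(35*(r - 7)).
Integrate each term: A/(r−a) contributes A·log|r−a|.

-34*log(r - 7)/35 + log(r - 6) - 2*log(r - 2)/45 + log(r + 7)/63 + C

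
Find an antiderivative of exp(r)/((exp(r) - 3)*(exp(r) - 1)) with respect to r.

Let u = e^r, du = e^r dr.
The integral becomes ∫ du/((u-3)(u-1)); decompose into partial fractions.

log(exp(r) - 3)/2 - log(exp(r) - 1)/2 + C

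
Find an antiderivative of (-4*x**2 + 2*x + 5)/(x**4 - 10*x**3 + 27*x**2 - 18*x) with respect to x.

-5*log(x)/18 - 127*log(x - 6)/90 + 25*log(x - 3)/18 + 3*log(x - 1)/10 + C

Factor the denominator: x*(x - 6)*(x - 3)*(x - 1).
Partial-fraction decomposition: 3/(10*(x - 1)) + 25/(18*(x - 3)) - 127/(90*(x - 6)) - 5/(18*x).
Integrate each term: A/(x−a) contributes A·log|x−a|.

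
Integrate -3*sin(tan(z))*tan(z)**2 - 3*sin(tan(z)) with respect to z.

3*cos(tan(z)) + C

Let u = tan(z), so du = (tan(z)**2 + 1) dz.
Rewriting, the integral becomes -3·∫ sin(u) du = -3·-cos(u).
Substituting back, u = tan(z).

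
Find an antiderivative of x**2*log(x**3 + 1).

x**3*log(x**3 + 1)/3 - x**3/3 + log(x**3 + 1)/3 + C

Let u = x**3 + 1, so du = (3*x**2) dx.
The integral becomes (1/3)·∫ log(u) du; integrate by parts with u′=log(u), dv′=du.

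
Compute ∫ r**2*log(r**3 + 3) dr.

r**3*log(r**3 + 3)/3 - r**3/3 + log(r**3 + 3) + C

Let u = r**3 + 3, so du = (3*r**2) dr.
The integral becomes (1/3)·∫ log(u) du; integrate by parts with u′=log(u), dv′=du.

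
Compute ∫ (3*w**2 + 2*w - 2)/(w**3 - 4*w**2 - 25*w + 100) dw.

83*log(w - 5)/10 - 6*log(w - 4) + 7*log(w + 5)/10 + C

Factor the denominator: (w - 5)*(w - 4)*(w + 5).
Partial-fraction decomposition: 7/(10*(w + 5)) - 6/(w - 4) + 83/(10*(w - 5)).
Integrate each term: A/(w−a) contributes A·log|w−a|.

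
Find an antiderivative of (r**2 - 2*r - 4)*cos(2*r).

Use integration by parts with u = r**2 - 2*r - 4, dv = cos(2*r) dr, so v = sin(2*r)/2.
Apply parts 2 times (tabular method): alternate signs, differentiate u down to 0, integrate dv up.

r**2*sin(2*r)/2 - r*sin(2*r) + r*cos(2*r)/2 - 9*sin(2*r)/4 - cos(2*r)/2 + C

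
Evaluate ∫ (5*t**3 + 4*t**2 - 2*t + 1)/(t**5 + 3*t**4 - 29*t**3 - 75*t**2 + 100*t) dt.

log(t)/100 + 179*log(t - 5)/450 - log(t - 1)/15 + 247*log(t + 4)/180 - 257*log(t + 5)/150 + C

Factor the denominator: t*(t - 5)*(t - 1)*(t + 4)*(t + 5).
Partial-fraction decomposition: -257/(150*(t + 5)) + 247/(180*(t + 4)) - 1/(15*(t - 1)) + 179/(450*(t - 5)) + 1/(100*t).
Integrate each term: A/(t−a) contributes A·log|t−a|.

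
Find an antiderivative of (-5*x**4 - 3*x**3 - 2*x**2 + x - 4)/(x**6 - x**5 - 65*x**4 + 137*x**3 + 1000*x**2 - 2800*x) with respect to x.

log(x)/700 - 1183*log(x - 5)/200 + 224053*log(x - 4)/39204 - 2809*log(x + 5)/8100 + 3695*log(x + 7)/6776 - 376/(99*x - 396) + C

Factor the denominator: x*(x - 5)*(x - 4)**2*(x + 5)*(x + 7).
Partial-fraction decomposition: 3695/(6776*(x + 7)) - 2809/(8100*(x + 5)) + 224053/(39204*(x - 4)) + 376/(99*(x - 4)**2) - 1183/(200*(x - 5)) + 1/(700*x).
Integrate each term; A/(x−a) gives A·log|x−a|; A/(x−a)² gives −A/(x−a).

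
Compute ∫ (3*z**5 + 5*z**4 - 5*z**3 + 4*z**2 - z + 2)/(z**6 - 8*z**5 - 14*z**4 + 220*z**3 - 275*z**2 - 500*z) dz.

-log(z)/250 - 90299*log(z - 5)/4500 + 2047*log(z - 4)/90 + 7*log(z + 1)/360 + 2759*log(z + 5)/9000 - 2993/(75*z - 375) + C

Factor the denominator: z*(z - 5)**2*(z - 4)*(z + 1)*(z + 5).
Partial-fraction decomposition: 2759/(9000*(z + 5)) + 7/(360*(z + 1)) + 2047/(90*(z - 4)) - 90299/(4500*(z - 5)) + 2993/(75*(z - 5)**2) - 1/(250*z).
Integrate each term; A/(z−a) gives A·log|z−a|; A/(z−a)² gives −A/(z−a).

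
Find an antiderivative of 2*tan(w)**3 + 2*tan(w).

Let u = tan(w), so du = (tan(w)**2 + 1) dw.
Rewriting, the integral becomes 2·∫ u^1 du = 2·u^2/2.
Substituting back, u = tan(w).

tan(w)**2 + C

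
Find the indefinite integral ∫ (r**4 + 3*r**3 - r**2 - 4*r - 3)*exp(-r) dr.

(-r**4 - 7*r**3 - 20*r**2 - 36*r - 33)*exp(-r) + C

Use integration by parts with u = r**4 + 3*r**3 - r**2 - 4*r - 3, dv = exp(-r) dr, so v = -exp(-r).
Apply parts 4 times (tabular method): alternate signs, differentiate u down to 0, integrate dv up.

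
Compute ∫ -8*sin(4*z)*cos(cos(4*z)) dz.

2*sin(cos(4*z)) + C

Let u = cos(4*z), so du = (-4*sin(4*z)) dz.
Rewriting, the integral becomes 2·∫ cos(u) du = 2·sin(u).
Substituting back, u = cos(4*z).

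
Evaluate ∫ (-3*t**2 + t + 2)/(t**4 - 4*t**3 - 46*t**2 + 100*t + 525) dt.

-23*log(t - 7)/40 + 17*log(t - 5)/40 - 7*log(t + 3)/40 + 13*log(t + 5)/40 + C

Factor the denominator: (t - 7)*(t - 5)*(t + 3)*(t + 5).
Partial-fraction decomposition: 13/(40*(t + 5)) - 7/(40*(t + 3)) + 17/(40*(t - 5)) - 23/(40*(t - 7)).
Integrate each term: A/(t−a) contributes A·log|t−a|.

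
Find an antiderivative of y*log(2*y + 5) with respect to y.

Use integration by parts with u = log(2*y + 5), dv = y dy.
Then du = 2/(2*y + 5) dy and v = y**2/2.

y**2*log(2*y + 5)/2 - y**2/4 + 5*y/4 - 25*log(2*y + 5)/8 + C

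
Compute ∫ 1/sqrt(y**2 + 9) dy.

log(y + sqrt(y**2 + 9)) + C

Substitute y = 3·tan(θ), so dy = 3·sec(θ)^2 dθ and the radical becomes sqrt(y**2 + 9) = 3·sec(θ) by the Pythagorean identity.
Integrate the resulting trig expression in θ, then back-substitute tan(θ) = y/3, sec(θ) = sqrt(y**2 + 9)/3 (absorbing any constant into C).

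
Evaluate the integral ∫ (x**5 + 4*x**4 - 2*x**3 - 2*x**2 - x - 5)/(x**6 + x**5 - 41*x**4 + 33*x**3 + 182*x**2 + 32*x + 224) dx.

923159*log(x - 4)/1258884 + 37*log(x + 2)/900 + 6613*log(x + 7)/30250 + 503*log(x**2 + 1)/144500 + 329*atan(x)/72250 - 1879/(1122*x - 4488) + C

Factor the denominator: (x - 4)**2*(x + 2)*(x + 7)*(x**2 + 1).
Partial-fraction decomposition: (503*x + 329)/(72250*(x**2 + 1)) + 6613/(30250*(x + 7)) + 37/(900*(x + 2)) + 923159/(1258884*(x - 4)) + 1879/(1122*(x - 4)**2).
Integrate each term; A/(x−a) gives A·log|x−a|; the (Bx+D)/(x²+p²) term gives a log and an atan.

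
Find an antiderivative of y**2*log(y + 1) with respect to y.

y**3*log(y + 1)/3 - y**3/9 + y**2/6 - y/3 + log(y + 1)/3 + C

Use integration by parts with u = log(y + 1), dv = y**2 dy.
Then du = 1/(y + 1) dy and v = y**3/3.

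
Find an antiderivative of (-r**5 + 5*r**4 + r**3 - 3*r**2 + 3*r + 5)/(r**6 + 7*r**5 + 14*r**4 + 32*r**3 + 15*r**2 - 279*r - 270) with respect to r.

11*log(r - 2)/273 - log(r + 1)/60 + 59*log(r + 3)/36 - 755*log(r + 5)/238 + 10139*log(r**2 + 9)/39780 + 3176*atan(r/3)/9945 + C

Factor the denominator: (r - 2)*(r + 1)*(r + 3)*(r + 5)*(r**2 + 9).
Partial-fraction decomposition: (10139*r + 19056)/(19890*(r**2 + 9)) - 755/(238*(r + 5)) + 59/(36*(r + 3)) - 1/(60*(r + 1)) + 11/(273*(r - 2)).
Integrate each term; A/(r−a) gives A·log|r−a|; the (Br+D)/(r²+p²) term gives a log and an atan.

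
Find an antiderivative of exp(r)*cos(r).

exp(r)*sin(r)/2 + exp(r)*cos(r)/2 + C

Let I denote the integral. Integrate by parts with u = cos(r), dv = exp(r) dr, so v = exp(r): I = exp(r)*cos(r) + ∫ exp(r)*sin(r) dr.
Apply parts again with u = sin(r), dv = exp(r) dr: ∫ exp(r)*sin(r) dr = exp(r)*sin(r) − I. Substituting back brings back I: I = exp(r)*sin(r) + exp(r)*cos(r) − I.
Solving for I: (1 + 1)·I equals the remaining terms, so I = (1/2)·(exp(r)*sin(r) + exp(r)*cos(r)).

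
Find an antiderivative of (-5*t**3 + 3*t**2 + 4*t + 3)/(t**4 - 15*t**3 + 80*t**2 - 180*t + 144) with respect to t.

-315*log(t - 6)/8 + 253*log(t - 4)/4 - 31*log(t - 3) + 17*log(t - 2)/8 + C

Factor the denominator: (t - 6)*(t - 4)*(t - 3)*(t - 2).
Partial-fraction decomposition: 17/(8*(t - 2)) - 31/(t - 3) + 253/(4*(t - 4)) - 315/(8*(t - 6)).
Integrate each term: A/(t−a) contributes A·log|t−a|.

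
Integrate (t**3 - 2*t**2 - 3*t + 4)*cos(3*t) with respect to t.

Use integration by parts with u = t**3 - 2*t**2 - 3*t + 4, dv = cos(3*t) dt, so v = sin(3*t)/3.
Apply parts 3 times (tabular method): alternate signs, differentiate u down to 0, integrate dv up.

t**3*sin(3*t)/3 - 2*t**2*sin(3*t)/3 + t**2*cos(3*t)/3 - 11*t*sin(3*t)/9 - 4*t*cos(3*t)/9 + 40*sin(3*t)/27 - 11*cos(3*t)/27 + C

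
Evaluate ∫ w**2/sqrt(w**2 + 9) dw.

Substitute w = 3·tan(θ), so dw = 3·sec(θ)^2 dθ and the radical becomes sqrt(w**2 + 9) = 3·sec(θ) by the Pythagorean identity.
Integrate the resulting trig expression in θ, then back-substitute tan(θ) = w/3, sec(θ) = sqrt(w**2 + 9)/3 (absorbing any constant into C).

w*sqrt(w**2 + 9)/2 - 9*log(w + sqrt(w**2 + 9))/2 + C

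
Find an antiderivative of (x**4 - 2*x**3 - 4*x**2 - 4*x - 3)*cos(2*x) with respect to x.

Use integration by parts with u = x**4 - 2*x**3 - 4*x**2 - 4*x - 3, dv = cos(2*x) dx, so v = sin(2*x)/2.
Apply parts 4 times (tabular method): alternate signs, differentiate u down to 0, integrate dv up.

x**4*sin(2*x)/2 - x**3*sin(2*x) + x**3*cos(2*x) - 7*x**2*sin(2*x)/2 - 3*x**2*cos(2*x)/2 - x*sin(2*x)/2 - 7*x*cos(2*x)/2 + sin(2*x)/4 - cos(2*x)/4 + C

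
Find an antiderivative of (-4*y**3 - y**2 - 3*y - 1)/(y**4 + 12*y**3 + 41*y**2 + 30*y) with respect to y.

Factor the denominator: y*(y + 1)*(y + 5)*(y + 6).
Partial-fraction decomposition: -169/(6*(y + 6)) + 489/(20*(y + 5)) - 1/(4*(y + 1)) - 1/(30*y).
Integrate each term: A/(y−a) contributes A·log|y−a|.

-log(y)/30 - log(y + 1)/4 + 489*log(y + 5)/20 - 169*log(y + 6)/6 + C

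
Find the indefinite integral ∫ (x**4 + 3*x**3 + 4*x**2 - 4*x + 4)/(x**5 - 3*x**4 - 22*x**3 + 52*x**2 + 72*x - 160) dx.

1084*log(x - 5)/567 - 227*log(x - 2)/216 - 5*log(x + 2)/56 + 37*log(x + 4)/162 + 13/(18*x - 36) + C

Factor the denominator: (x - 5)*(x - 2)**2*(x + 2)*(x + 4).
Partial-fraction decomposition: 37/(162*(x + 4)) - 5/(56*(x + 2)) - 227/(216*(x - 2)) - 13/(18*(x - 2)**2) + 1084/(567*(x - 5)).
Integrate each term; A/(x−a) gives A·log|x−a|; A/(x−a)² gives −A/(x−a).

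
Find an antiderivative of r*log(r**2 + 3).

r**2*log(r**2 + 3)/2 - r**2/2 + 3*log(r**2 + 3)/2 + C

Let u = r**2 + 3, so du = (2*r) dr.
The integral becomes (1/2)·∫ log(u) du; integrate by parts with u′=log(u), dv′=du.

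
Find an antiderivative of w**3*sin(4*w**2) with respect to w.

-w**2*cos(4*w**2)/8 + sin(4*w**2)/32 + C

Let u = w², du = 2w dw; rewrite as (1/2)∫ u^1·sin(4u) du.
Now integrate by parts 1 time.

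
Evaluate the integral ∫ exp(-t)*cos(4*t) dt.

Let I denote the integral. Integrate by parts with u = cos(4*t), dv = exp(-t) dt, so v = -exp(-t): I = -exp(-t)*cos(4*t) − 4·∫ exp(-t)*sin(4*t) dt.
Apply parts again with u = sin(4*t), dv = exp(-t) dt: ∫ exp(-t)*sin(4*t) dt = -exp(-t)*sin(4*t) + 4·I. Substituting back brings back I: I = 4*exp(-t)*sin(4*t) - exp(-t)*cos(4*t) − 16·I.
Solving for I: (1 + 16)·I equals the remaining terms, so I = (1/17)·(4*exp(-t)*sin(4*t) - exp(-t)*cos(4*t)).

4*exp(-t)*sin(4*t)/17 - exp(-t)*cos(4*t)/17 + C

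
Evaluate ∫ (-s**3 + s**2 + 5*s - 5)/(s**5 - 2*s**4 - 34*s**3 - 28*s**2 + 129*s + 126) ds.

-33*log(s - 7)/500 - log(s - 2)/375 - log(s + 1)/12 + 19*log(s + 3)/125 + 4/(25*s + 75) + C

Factor the denominator: (s - 7)*(s - 2)*(s + 1)*(s + 3)**2.
Partial-fraction decomposition: 19/(125*(s + 3)) - 4/(25*(s + 3)**2) - 1/(12*(s + 1)) - 1/(375*(s - 2)) - 33/(500*(s - 7)).
Integrate each term; A/(s−a) gives A·log|s−a|; A/(s−a)² gives −A/(s−a).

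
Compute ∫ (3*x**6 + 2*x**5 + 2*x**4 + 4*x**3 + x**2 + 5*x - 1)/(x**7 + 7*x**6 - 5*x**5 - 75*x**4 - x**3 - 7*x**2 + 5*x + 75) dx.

1483*log(x - 3)/2560 - log(x - 1)/18 - 3*log(x + 1)/128 + 1931437*log(x + 5)/778752 + 33*log(x**2 + 1)/3380 - 57*atan(x)/3380 + 20687/(2496*x + 12480) + C

Factor the denominator: (x - 3)*(x - 1)*(x + 1)*(x + 5)**2*(x**2 + 1).
Partial-fraction decomposition: 3*(22*x - 19)/(3380*(x**2 + 1)) + 1931437/(778752*(x + 5)) - 20687/(2496*(x + 5)**2) - 3/(128*(x + 1)) - 1/(18*(x - 1)) + 1483/(2560*(x - 3)).
Integrate each term; A/(x−a) gives A·log|x−a|; the (Bx+D)/(x²+p²) term gives a log and an atan.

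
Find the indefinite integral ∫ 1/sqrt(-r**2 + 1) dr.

asin(r) + C

Substitute r = sin(θ), so dr = cos(θ) dθ and the radical becomes sqrt(-r**2 + 1) = cos(θ) by the Pythagorean identity.
Integrate the resulting trig expression in θ, then back-substitute θ = asin(r), sin(θ) = r, cos(θ) = sqrt(-r**2 + 1) (absorbing any constant into C).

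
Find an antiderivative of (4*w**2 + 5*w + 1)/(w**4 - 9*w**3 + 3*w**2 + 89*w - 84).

58*log(w - 7)/45 - 85*log(w - 4)/63 + 5*log(w - 1)/36 - 11*log(w + 3)/140 + C

Factor the denominator: (w - 7)*(w - 4)*(w - 1)*(w + 3).
Partial-fraction decomposition: -11/(140*(w + 3)) + 5/(36*(w - 1)) - 85/(63*(w - 4)) + 58/(45*(w - 7)).
Integrate each term: A/(w−a) contributes A·log|w−a|.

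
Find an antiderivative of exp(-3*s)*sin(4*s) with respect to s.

Let I denote the integral. Integrate by parts with u = sin(4*s), dv = exp(-3*s) ds, so v = -exp(-3*s)/3: I = -exp(-3*s)*sin(4*s)/3 + (4/3)·∫ exp(-3*s)*cos(4*s) ds.
Apply parts again with u = cos(4*s), dv = exp(-3*s) ds: ∫ exp(-3*s)*cos(4*s) ds = -exp(-3*s)*cos(4*s)/3 − (4/3)·I. Substituting back brings back I: I = -exp(-3*s)*sin(4*s)/3 - 4*exp(-3*s)*cos(4*s)/9 − (16/9)·I.
Solving for I: (1 + 16/9)·I equals the remaining terms, so I = (9/25)·(-exp(-3*s)*sin(4*s)/3 - 4*exp(-3*s)*cos(4*s)/9).

-3*exp(-3*s)*sin(4*s)/25 - 4*exp(-3*s)*cos(4*s)/25 + C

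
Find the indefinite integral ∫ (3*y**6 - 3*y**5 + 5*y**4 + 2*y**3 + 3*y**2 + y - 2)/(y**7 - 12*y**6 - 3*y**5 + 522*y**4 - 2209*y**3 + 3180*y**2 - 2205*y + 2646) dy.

315369*log(y - 7)/11200 - 123664*log(y - 6)/4329 + 42541*log(y - 3)/14400 + 16593*log(y + 7)/36400 - 3*log(y**2 + 1)/3700 + atan(y)/3700 - 389/(240*y - 720) + C

Factor the denominator: (y - 7)*(y - 6)*(y - 3)**2*(y + 7)*(y**2 + 1).
Partial-fraction decomposition: -(6*y - 1)/(3700*(y**2 + 1)) + 16593/(36400*(y + 7)) + 42541/(14400*(y - 3)) + 389/(240*(y - 3)**2) - 123664/(4329*(y - 6)) + 315369/(11200*(y - 7)).
Integrate each term; A/(y−a) gives A·log|y−a|; the (By+D)/(y²+p²) term gives a log and an atan.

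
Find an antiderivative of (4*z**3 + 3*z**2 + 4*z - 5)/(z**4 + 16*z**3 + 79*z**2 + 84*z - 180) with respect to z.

Factor the denominator: (z - 1)*(z + 5)*(z + 6)**2.
Partial-fraction decomposition: -3480/(49*(z + 6)) - 785/(7*(z + 6)**2) + 75/(z + 5) + 1/(49*(z - 1)).
Integrate each term; A/(z−a) gives A·log|z−a|; A/(z−a)² gives −A/(z−a).

log(z - 1)/49 + 75*log(z + 5) - 3480*log(z + 6)/49 + 785/(7*z + 42) + C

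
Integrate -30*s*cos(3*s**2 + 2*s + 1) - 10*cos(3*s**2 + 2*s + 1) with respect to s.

-5*sin(3*s**2 + 2*s + 1) + C

Let u = 3*s**2 + 2*s + 1, so du = (6*s + 2) ds.
Rewriting, the integral becomes -5·∫ cos(u) du = -5·sin(u).
Substituting back, u = 3*s**2 + 2*s + 1.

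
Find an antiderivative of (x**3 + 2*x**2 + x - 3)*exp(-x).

(-x**3 - 5*x**2 - 11*x - 8)*exp(-x) + C

Use integration by parts with u = x**3 + 2*x**2 + x - 3, dv = exp(-x) dx, so v = -exp(-x).
Apply parts 3 times (tabular method): alternate signs, differentiate u down to 0, integrate dv up.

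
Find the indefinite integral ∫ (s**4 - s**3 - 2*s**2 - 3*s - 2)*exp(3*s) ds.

Use integration by parts with u = s**4 - s**3 - 2*s**2 - 3*s - 2, dv = exp(3*s) ds, so v = exp(3*s)/3.
Apply parts 4 times (tabular method): alternate signs, differentiate u down to 0, integrate dv up.

(27*s**4 - 63*s**3 + 9*s**2 - 87*s - 25)*exp(3*s)/81 + C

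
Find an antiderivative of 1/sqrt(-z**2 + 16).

Substitute z = 4·sin(θ), so dz = 4·cos(θ) dθ and the radical becomes sqrt(-z**2 + 16) = 4·cos(θ) by the Pythagorean identity.
Integrate the resulting trig expression in θ, then back-substitute θ = asin(z/4), sin(θ) = z/4, cos(θ) = sqrt(-z**2 + 16)/4 (absorbing any constant into C).

asin(z/4) + C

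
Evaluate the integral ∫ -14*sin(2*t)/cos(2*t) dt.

7*log(cos(2*t)) + C

Let u = cos(2*t), so du = (-2*sin(2*t)) dt.
Rewriting, the integral becomes 7·∫ 1/u du = 7·log(u).
Substituting back, u = cos(2*t).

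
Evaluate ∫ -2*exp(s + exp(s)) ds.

Let u = exp(s), so du = (exp(s)) ds.
Rewriting, the integral becomes -2·∫ e^u du = -2·e^u.
Substituting back, u = exp(s).

-2*exp(exp(s)) + C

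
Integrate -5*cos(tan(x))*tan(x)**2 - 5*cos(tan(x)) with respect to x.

-5*sin(tan(x)) + C

Let u = tan(x), so du = (tan(x)**2 + 1) dx.
Rewriting, the integral becomes -5·∫ cos(u) du = -5·sin(u).
Substituting back, u = tan(x).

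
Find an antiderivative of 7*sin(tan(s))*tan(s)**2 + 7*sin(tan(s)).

Let u = tan(s), so du = (tan(s)**2 + 1) ds.
Rewriting, the integral becomes 7·∫ sin(u) du = 7·-cos(u).
Substituting back, u = tan(s).

-7*cos(tan(s)) + C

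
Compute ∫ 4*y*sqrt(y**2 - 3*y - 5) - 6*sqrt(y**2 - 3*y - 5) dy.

Let u = y**2 - 3*y - 5, so du = (2*y - 3) dy.
Rewriting, the integral becomes 2·∫ √u du = 2·(2/3)u^(3/2).
Substituting back, u = y**2 - 3*y - 5.

4*(y**2 - 3*y - 5)**(3/2)/3 + C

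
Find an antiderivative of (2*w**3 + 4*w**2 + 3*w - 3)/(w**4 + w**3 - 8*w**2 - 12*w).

Factor the denominator: w*(w - 3)*(w + 2)**2.
Partial-fraction decomposition: 47/(100*(w + 2)) - 9/(10*(w + 2)**2) + 32/(25*(w - 3)) + 1/(4*w).
Integrate each term; A/(w−a) gives A·log|w−a|; A/(w−a)² gives −A/(w−a).

log(w)/4 + 32*log(w - 3)/25 + 47*log(w + 2)/100 + 9/(10*w + 20) + C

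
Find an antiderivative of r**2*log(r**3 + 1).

r**3*log(r**3 + 1)/3 - r**3/3 + log(r**3 + 1)/3 + C

Let u = r**3 + 1, so du = (3*r**2) dr.
The integral becomes (1/3)·∫ log(u) du; integrate by parts with u′=log(u), dv′=du.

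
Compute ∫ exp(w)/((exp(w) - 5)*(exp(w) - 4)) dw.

Let u = e^w, du = e^w dw.
The integral becomes ∫ du/((u-4)(u-5)); decompose into partial fractions.

log(exp(w) - 5) - log(exp(w) - 4) + C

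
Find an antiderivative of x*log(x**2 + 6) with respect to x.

x**2*log(x**2 + 6)/2 - x**2/2 + 3*log(x**2 + 6) + C

Let u = x**2 + 6, so du = (2*x) dx.
The integral becomes (1/2)·∫ log(u) du; integrate by parts with u′=log(u), dv′=du.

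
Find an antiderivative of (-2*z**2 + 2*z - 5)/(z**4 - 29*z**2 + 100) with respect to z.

-3*log(z - 5)/14 + 3*log(z - 2)/28 - 17*log(z + 2)/84 + 13*log(z + 5)/42 + C

Factor the denominator: (z - 5)*(z - 2)*(z + 2)*(z + 5).
Partial-fraction decomposition: 13/(42*(z + 5)) - 17/(84*(z + 2)) + 3/(28*(z - 2)) - 3/(14*(z - 5)).
Integrate each term: A/(z−a) contributes A·log|z−a|.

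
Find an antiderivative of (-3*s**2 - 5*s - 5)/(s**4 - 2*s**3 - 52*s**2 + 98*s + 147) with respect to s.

-187*log(s - 7)/448 + 47*log(s - 3)/160 - log(s + 1)/64 + 39*log(s + 7)/280 + C

Factor the denominator: (s - 7)*(s - 3)*(s + 1)*(s + 7).
Partial-fraction decomposition: 39/(280*(s + 7)) - 1/(64*(s + 1)) + 47/(160*(s - 3)) - 187/(448*(s - 7)).
Integrate each term: A/(s−a) contributes A·log|s−a|.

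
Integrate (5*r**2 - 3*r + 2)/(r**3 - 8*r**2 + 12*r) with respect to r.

log(r)/6 + 41*log(r - 6)/6 - 2*log(r - 2) + C

Factor the denominator: r*(r - 6)*(r - 2).
Partial-fraction decomposition: -2/(r - 2) + 41/(6*(r - 6)) + 1/(6*r).
Integrate each term: A/(r−a) contributes A·log|r−a|.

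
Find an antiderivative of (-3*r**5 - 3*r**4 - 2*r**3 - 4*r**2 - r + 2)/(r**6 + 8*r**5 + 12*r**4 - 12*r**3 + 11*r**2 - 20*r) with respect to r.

-log(r)/10 - 11*log(r - 1)/60 + 1187*log(r + 4)/170 - 589*log(r + 5)/60 + log(r**2 + 1)/17 + atan(r)/34 + C

Factor the denominator: r*(r - 1)*(r + 4)*(r + 5)*(r**2 + 1).
Partial-fraction decomposition: (4*r + 1)/(34*(r**2 + 1)) - 589/(60*(r + 5)) + 1187/(170*(r + 4)) - 11/(60*(r - 1)) - 1/(10*r).
Integrate each term; A/(r−a) gives A·log|r−a|; the (Br+D)/(r²+p²) term gives a log and an atan.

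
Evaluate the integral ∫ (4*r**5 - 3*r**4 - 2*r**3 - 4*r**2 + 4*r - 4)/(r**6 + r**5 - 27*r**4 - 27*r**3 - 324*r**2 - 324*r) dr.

Factor the denominator: r*(r - 6)*(r + 1)*(r + 6)*(r**2 + 9).
Partial-fraction decomposition: (2903*r - 5013)/(4050*(r**2 + 9)) + 8683/(4050*(r + 6)) - 17/(350*(r + 1)) + 1333/(1134*(r - 6)) + 1/(81*r).
Integrate each term; A/(r−a) gives A·log|r−a|; the (Br+D)/(r²+p²) term gives a log and an atan.

log(r)/81 + 1333*log(r - 6)/1134 - 17*log(r + 1)/350 + 8683*log(r + 6)/4050 + 2903*log(r**2 + 9)/8100 - 557*atan(r/3)/1350 + C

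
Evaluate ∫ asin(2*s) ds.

s*asin(2*s) + sqrt(-4*s**2 + 1)/2 + C

Use integration by parts with u = arcsin(2*s), dv = ds.
Then du = 2/sqrt(-4*s**2 + 1) ds.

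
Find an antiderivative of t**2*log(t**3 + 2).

t**3*log(t**3 + 2)/3 - t**3/3 + 2*log(t**3 + 2)/3 + C

Let u = t**3 + 2, so du = (3*t**2) dt.
The integral becomes (1/3)·∫ log(u) du; integrate by parts with u′=log(u), dv′=du.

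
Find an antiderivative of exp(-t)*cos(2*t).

2*exp(-t)*sin(2*t)/5 - exp(-t)*cos(2*t)/5 + C

Let I denote the integral. Integrate by parts with u = cos(2*t), dv = exp(-t) dt, so v = -exp(-t): I = -exp(-t)*cos(2*t) − 2·∫ exp(-t)*sin(2*t) dt.
Apply parts again with u = sin(2*t), dv = exp(-t) dt: ∫ exp(-t)*sin(2*t) dt = -exp(-t)*sin(2*t) + 2·I. Substituting back brings back I: I = 2*exp(-t)*sin(2*t) - exp(-t)*cos(2*t) − 4·I.
Solving for I: (1 + 4)·I equals the remaining terms, so I = (1/5)·(2*exp(-t)*sin(2*t) - exp(-t)*cos(2*t)).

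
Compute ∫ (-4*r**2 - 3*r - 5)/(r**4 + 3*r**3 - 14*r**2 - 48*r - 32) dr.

-27*log(r - 4)/80 + 2*log(r + 1)/5 - 5*log(r + 2)/4 + 19*log(r + 4)/16 + C

Factor the denominator: (r - 4)*(r + 1)*(r + 2)*(r + 4).
Partial-fraction decomposition: 19/(16*(r + 4)) - 5/(4*(r + 2)) + 2/(5*(r + 1)) - 27/(80*(r - 4)).
Integrate each term: A/(r−a) contributes A·log|r−a|.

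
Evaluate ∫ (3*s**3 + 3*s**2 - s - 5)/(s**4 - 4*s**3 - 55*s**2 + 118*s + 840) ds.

Factor the denominator: (s - 7)*(s - 6)*(s + 4)*(s + 5).
Partial-fraction decomposition: 25/(11*(s + 5)) - 29/(22*(s + 4)) - 149/(22*(s - 6)) + 97/(11*(s - 7)).
Integrate each term: A/(s−a) contributes A·log|s−a|.

97*log(s - 7)/11 - 149*log(s - 6)/22 - 29*log(s + 4)/22 + 25*log(s + 5)/11 + C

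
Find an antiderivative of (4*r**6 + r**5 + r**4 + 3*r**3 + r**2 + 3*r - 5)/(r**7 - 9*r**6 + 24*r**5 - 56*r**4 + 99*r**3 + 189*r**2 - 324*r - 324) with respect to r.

Factor the denominator: (r - 6)*(r - 3)*(r - 2)*(r + 1)**2*(r**2 + 9).
Partial-fraction decomposition: -(1738*r - 15413)/(5850*(r**2 + 9)) + 433/(19600*(r + 1)) + 1/(140*(r + 1)**2) + 37/(52*(r - 2)) - 1667/(432*(r - 3)) + 196393/(26460*(r - 6)).
Integrate each term; A/(r−a) gives A·log|r−a|; the (Br+D)/(r²+p²) term gives a log and an atan.

196393*log(r - 6)/26460 - 1667*log(r - 3)/432 + 37*log(r - 2)/52 + 433*log(r + 1)/19600 - 869*log(r**2 + 9)/5850 + 15413*atan(r/3)/17550 - 1/(140*r + 140) + C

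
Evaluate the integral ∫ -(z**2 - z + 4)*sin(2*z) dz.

Use integration by parts with u = z**2 - z + 4, dv = -sin(2*z) dz, so v = cos(2*z)/2.
Apply parts 2 times (tabular method): alternate signs, differentiate u down to 0, integrate dv up.

z**2*cos(2*z)/2 - z*sin(2*z)/2 - z*cos(2*z)/2 + sin(2*z)/4 + 7*cos(2*z)/4 + C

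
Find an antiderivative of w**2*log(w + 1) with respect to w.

Use integration by parts with u = log(w + 1), dv = w**2 dw.
Then du = 1/(w + 1) dw and v = w**3/3.

w**3*log(w + 1)/3 - w**3/9 + w**2/6 - w/3 + log(w + 1)/3 + C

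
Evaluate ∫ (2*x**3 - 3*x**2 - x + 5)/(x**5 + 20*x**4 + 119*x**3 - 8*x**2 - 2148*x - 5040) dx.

9*log(x - 4)/1100 + 35*log(x + 5)/2 + 1981*log(x + 6)/100 - 821*log(x + 7)/22 + 529/(10*x + 60) + C

Factor the denominator: (x - 4)*(x + 5)*(x + 6)**2*(x + 7).
Partial-fraction decomposition: -821/(22*(x + 7)) + 1981/(100*(x + 6)) - 529/(10*(x + 6)**2) + 35/(2*(x + 5)) + 9/(1100*(x - 4)).
Integrate each term; A/(x−a) gives A·log|x−a|; A/(x−a)² gives −A/(x−a).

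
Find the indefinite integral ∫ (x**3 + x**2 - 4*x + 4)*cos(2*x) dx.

Use integration by parts with u = x**3 + x**2 - 4*x + 4, dv = cos(2*x) dx, so v = sin(2*x)/2.
Apply parts 3 times (tabular method): alternate signs, differentiate u down to 0, integrate dv up.

x**3*sin(2*x)/2 + x**2*sin(2*x)/2 + 3*x**2*cos(2*x)/4 - 11*x*sin(2*x)/4 + x*cos(2*x)/2 + 7*sin(2*x)/4 - 11*cos(2*x)/8 + C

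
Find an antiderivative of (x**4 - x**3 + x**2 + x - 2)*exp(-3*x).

(-27*x**4 - 9*x**3 - 36*x**2 - 51*x + 37)*exp(-3*x)/81 + C

Use integration by parts with u = x**4 - x**3 + x**2 + x - 2, dv = exp(-3*x) dx, so v = -exp(-3*x)/3.
Apply parts 4 times (tabular method): alternate signs, differentiate u down to 0, integrate dv up.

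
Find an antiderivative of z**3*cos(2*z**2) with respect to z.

Let u = z², du = 2z dz; rewrite as (1/2)∫ u^1·cos(2u) du.
Now integrate by parts 1 time.

z**2*sin(2*z**2)/4 + cos(2*z**2)/8 + C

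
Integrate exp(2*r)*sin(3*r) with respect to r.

2*exp(2*r)*sin(3*r)/13 - 3*exp(2*r)*cos(3*r)/13 + C

Let I denote the integral. Integrate by parts with u = sin(3*r), dv = exp(2*r) dr, so v = exp(2*r)/2: I = exp(2*r)*sin(3*r)/2 − (3/2)·∫ exp(2*r)*cos(3*r) dr.
Apply parts again with u = cos(3*r), dv = exp(2*r) dr: ∫ exp(2*r)*cos(3*r) dr = exp(2*r)*cos(3*r)/2 + (3/2)·I. Substituting back brings back I: I = exp(2*r)*sin(3*r)/2 - 3*exp(2*r)*cos(3*r)/4 − (9/4)·I.
Solving for I: (1 + 9/4)·I equals the remaining terms, so I = (4/13)·(exp(2*r)*sin(3*r)/2 - 3*exp(2*r)*cos(3*r)/4).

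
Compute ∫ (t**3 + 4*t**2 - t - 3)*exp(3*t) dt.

(t**3 + 3*t**2 - 3*t - 2)*exp(3*t)/3 + C

Use integration by parts with u = t**3 + 4*t**2 - t - 3, dv = exp(3*t) dt, so v = exp(3*t)/3.
Apply parts 3 times (tabular method): alternate signs, differentiate u down to 0, integrate dv up.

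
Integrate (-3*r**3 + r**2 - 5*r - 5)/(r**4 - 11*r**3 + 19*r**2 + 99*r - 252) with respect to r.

Factor the denominator: (r - 7)*(r - 4)*(r - 3)*(r + 3).
Partial-fraction decomposition: -5/(21*(r + 3)) - 23/(6*(r - 3)) + 67/(7*(r - 4)) - 17/(2*(r - 7)).
Integrate each term: A/(r−a) contributes A·log|r−a|.

-17*log(r - 7)/2 + 67*log(r - 4)/7 - 23*log(r - 3)/6 - 5*log(r + 3)/21 + C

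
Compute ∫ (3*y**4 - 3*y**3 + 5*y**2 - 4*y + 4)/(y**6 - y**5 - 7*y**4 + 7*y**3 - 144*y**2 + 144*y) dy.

Factor the denominator: y*(y - 4)*(y - 1)*(y + 4)*(y**2 + 9).
Partial-fraction decomposition: (y + 405)/(450*(y**2 + 9)) - 53/(200*(y + 4)) - 1/(30*(y - 1)) + 161/(600*(y - 4)) + 1/(36*y).
Integrate each term; A/(y−a) gives A·log|y−a|; the (By+D)/(y²+p²) term gives a log and an atan.

log(y)/36 + 161*log(y - 4)/600 - log(y - 1)/30 - 53*log(y + 4)/200 + log(y**2 + 9)/900 + 3*atan(y/3)/10 + C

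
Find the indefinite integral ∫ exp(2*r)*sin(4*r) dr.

Let I denote the integral. Integrate by parts with u = sin(4*r), dv = exp(2*r) dr, so v = exp(2*r)/2: I = exp(2*r)*sin(4*r)/2 − 2·∫ exp(2*r)*cos(4*r) dr.
Apply parts again with u = cos(4*r), dv = exp(2*r) dr: ∫ exp(2*r)*cos(4*r) dr = exp(2*r)*cos(4*r)/2 + 2·I. Substituting back brings back I: I = exp(2*r)*sin(4*r)/2 - exp(2*r)*cos(4*r) − 4·I.
Solving for I: (1 + 4)·I equals the remaining terms, so I = (1/5)·(exp(2*r)*sin(4*r)/2 - exp(2*r)*cos(4*r)).

exp(2*r)*sin(4*r)/10 - exp(2*r)*cos(4*r)/5 + C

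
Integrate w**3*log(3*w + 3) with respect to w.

Use integration by parts with u = log(3*w + 3), dv = w**3 dw.
Then du = 3/(3*w + 3) dw and v = w**4/4.

w**4*log(3*w + 3)/4 - w**4/16 + w**3/12 - w**2/8 + w/4 - log(w + 1)/4 + C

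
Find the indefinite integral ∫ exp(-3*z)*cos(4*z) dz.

Let I denote the integral. Integrate by parts with u = cos(4*z), dv = exp(-3*z) dz, so v = -exp(-3*z)/3: I = -exp(-3*z)*cos(4*z)/3 − (4/3)·∫ exp(-3*z)*sin(4*z) dz.
Apply parts again with u = sin(4*z), dv = exp(-3*z) dz: ∫ exp(-3*z)*sin(4*z) dz = -exp(-3*z)*sin(4*z)/3 + (4/3)·I. Substituting back brings back I: I = 4*exp(-3*z)*sin(4*z)/9 - exp(-3*z)*cos(4*z)/3 − (16/9)·I.
Solving for I: (1 + 16/9)·I equals the remaining terms, so I = (9/25)·(4*exp(-3*z)*sin(4*z)/9 - exp(-3*z)*cos(4*z)/3).

4*exp(-3*z)*sin(4*z)/25 - 3*exp(-3*z)*cos(4*z)/25 + C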